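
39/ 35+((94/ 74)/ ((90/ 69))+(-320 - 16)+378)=68513/ 1554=44.09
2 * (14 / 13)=28 / 13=2.15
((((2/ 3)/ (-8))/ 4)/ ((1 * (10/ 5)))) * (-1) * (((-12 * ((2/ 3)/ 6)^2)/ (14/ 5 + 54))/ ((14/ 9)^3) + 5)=973985/ 18703104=0.05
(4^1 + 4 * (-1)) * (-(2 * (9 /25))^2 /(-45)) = 0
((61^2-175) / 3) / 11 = 1182 / 11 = 107.45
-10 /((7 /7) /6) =-60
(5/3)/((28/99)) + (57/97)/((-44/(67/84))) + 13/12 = 356747/51216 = 6.97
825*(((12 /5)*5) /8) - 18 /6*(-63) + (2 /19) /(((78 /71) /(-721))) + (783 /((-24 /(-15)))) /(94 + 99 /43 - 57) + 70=221923957 /154128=1439.87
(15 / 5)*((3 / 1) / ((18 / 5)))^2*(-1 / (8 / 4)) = -25 / 24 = -1.04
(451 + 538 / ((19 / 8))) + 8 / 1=13025 / 19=685.53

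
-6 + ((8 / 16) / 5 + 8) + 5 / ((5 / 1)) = 3.10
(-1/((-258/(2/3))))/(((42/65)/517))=33605/16254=2.07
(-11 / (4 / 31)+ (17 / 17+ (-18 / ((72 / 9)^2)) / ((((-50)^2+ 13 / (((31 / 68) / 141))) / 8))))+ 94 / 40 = -331113267 / 4042880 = -81.90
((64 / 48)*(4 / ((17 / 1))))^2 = 256 / 2601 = 0.10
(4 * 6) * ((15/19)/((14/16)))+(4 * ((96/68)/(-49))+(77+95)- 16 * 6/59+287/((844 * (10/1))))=1512765524511/7881212920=191.95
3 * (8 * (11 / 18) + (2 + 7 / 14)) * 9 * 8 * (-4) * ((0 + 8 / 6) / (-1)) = 8512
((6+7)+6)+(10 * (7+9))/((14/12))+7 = 1142/7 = 163.14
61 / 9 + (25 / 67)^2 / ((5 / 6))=280579 / 40401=6.94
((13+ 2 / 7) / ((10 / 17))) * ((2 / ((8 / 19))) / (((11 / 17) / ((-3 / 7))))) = -1531989 / 21560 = -71.06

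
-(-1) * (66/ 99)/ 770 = 1/ 1155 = 0.00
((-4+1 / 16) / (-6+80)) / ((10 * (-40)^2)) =-63 / 18944000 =-0.00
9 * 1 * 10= 90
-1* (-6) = 6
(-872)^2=760384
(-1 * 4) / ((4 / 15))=-15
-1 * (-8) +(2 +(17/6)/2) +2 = 13.42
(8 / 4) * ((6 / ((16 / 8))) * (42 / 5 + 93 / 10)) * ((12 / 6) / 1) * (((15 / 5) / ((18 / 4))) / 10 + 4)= 21594 / 25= 863.76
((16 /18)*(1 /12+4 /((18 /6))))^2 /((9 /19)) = 21964 /6561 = 3.35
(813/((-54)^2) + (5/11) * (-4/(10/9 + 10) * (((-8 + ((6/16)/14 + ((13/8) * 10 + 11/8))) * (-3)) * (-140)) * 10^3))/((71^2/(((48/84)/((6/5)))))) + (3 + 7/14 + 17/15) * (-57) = -462312676424/1414832265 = -326.76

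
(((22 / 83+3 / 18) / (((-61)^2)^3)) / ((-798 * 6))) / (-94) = 215 / 11547563208843188016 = 0.00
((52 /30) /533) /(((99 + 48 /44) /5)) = 22 /135423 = 0.00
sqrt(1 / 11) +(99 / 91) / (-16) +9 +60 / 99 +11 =sqrt(11) / 11 +986813 / 48048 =20.84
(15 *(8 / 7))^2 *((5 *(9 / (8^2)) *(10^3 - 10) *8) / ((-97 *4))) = -20047500 / 4753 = -4217.86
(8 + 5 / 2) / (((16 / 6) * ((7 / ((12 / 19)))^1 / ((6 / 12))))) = 27 / 152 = 0.18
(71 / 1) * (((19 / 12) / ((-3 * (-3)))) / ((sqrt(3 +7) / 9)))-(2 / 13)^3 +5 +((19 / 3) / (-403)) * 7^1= 998384 / 204321 +1349 * sqrt(10) / 120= 40.44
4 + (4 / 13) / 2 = 54 / 13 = 4.15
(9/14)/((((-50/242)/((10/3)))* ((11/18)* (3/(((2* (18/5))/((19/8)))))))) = -57024/3325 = -17.15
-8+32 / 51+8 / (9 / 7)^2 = -3488 / 1377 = -2.53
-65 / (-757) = 65 / 757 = 0.09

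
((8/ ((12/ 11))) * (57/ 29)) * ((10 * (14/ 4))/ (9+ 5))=1045/ 29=36.03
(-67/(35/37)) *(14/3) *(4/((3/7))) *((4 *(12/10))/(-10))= 555296/375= 1480.79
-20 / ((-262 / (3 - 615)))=-6120 / 131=-46.72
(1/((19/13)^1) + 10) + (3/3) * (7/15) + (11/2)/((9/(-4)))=8.71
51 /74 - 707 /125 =-45943 /9250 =-4.97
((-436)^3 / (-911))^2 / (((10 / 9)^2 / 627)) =4203729296122.63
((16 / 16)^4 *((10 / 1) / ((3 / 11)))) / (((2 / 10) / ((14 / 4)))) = 641.67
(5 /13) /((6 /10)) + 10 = 415 /39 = 10.64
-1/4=-0.25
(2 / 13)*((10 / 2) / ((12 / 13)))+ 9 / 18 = 4 / 3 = 1.33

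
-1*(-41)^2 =-1681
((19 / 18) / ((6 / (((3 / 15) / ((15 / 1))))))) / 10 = 19 / 81000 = 0.00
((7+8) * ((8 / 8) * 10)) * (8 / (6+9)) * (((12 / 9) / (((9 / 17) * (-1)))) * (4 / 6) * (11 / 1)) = -119680 / 81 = -1477.53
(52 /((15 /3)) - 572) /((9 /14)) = -873.60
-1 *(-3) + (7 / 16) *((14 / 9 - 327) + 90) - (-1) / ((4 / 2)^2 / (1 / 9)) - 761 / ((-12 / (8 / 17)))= -19077 / 272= -70.14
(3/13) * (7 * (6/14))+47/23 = 818/299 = 2.74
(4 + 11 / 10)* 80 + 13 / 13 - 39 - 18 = 352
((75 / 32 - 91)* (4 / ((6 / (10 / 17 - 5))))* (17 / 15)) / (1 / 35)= 496475 / 48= 10343.23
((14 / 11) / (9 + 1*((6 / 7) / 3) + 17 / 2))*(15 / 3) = 980 / 2739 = 0.36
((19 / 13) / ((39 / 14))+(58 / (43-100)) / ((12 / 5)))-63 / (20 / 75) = -27297917 / 115596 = -236.15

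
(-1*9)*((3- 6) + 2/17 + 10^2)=-874.06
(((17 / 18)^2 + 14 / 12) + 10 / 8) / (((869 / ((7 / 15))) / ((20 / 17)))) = 7504 / 3589839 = 0.00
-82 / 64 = -41 / 32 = -1.28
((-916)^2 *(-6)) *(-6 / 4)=7551504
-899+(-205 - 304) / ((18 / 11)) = -21781 / 18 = -1210.06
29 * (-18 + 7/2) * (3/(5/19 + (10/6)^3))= -1294299/5020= -257.83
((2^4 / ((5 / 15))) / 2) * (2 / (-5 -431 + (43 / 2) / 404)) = -0.11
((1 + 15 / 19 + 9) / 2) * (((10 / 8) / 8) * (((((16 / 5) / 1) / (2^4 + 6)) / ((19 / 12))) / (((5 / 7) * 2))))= 861 / 15884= 0.05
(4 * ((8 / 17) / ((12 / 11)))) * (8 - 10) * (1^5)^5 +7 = 181 / 51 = 3.55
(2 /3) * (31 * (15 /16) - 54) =-133 /8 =-16.62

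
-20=-20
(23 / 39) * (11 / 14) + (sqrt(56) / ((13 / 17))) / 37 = 34 * sqrt(14) / 481 + 253 / 546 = 0.73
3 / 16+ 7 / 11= 145 / 176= 0.82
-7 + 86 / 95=-579 / 95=-6.09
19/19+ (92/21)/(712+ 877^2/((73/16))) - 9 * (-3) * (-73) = -127813027021/64879710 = -1970.00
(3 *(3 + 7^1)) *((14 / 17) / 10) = 42 / 17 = 2.47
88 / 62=44 / 31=1.42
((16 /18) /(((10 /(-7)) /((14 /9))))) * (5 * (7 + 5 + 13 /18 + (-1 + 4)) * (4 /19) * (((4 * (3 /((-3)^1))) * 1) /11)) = 887488 /152361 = 5.82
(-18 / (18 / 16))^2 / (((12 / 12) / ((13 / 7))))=3328 / 7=475.43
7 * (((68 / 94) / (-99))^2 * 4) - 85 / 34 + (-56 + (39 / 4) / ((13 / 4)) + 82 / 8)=-3918594557 / 86601636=-45.25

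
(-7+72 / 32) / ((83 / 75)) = -1425 / 332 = -4.29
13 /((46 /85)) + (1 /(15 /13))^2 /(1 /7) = 303043 /10350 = 29.28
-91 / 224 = -13 / 32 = -0.41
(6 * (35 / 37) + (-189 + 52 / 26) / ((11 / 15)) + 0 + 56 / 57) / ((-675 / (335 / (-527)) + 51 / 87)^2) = -0.00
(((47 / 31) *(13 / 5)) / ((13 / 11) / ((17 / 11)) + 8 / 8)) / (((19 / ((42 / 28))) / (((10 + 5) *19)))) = 50.26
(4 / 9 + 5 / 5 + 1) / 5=22 / 45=0.49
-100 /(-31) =100 /31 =3.23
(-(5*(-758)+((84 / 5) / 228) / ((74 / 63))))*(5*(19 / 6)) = 26643259 / 444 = 60007.34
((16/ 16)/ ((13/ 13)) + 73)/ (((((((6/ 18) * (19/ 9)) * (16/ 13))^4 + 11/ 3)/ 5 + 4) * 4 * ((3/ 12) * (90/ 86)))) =5366438191998/ 367764895213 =14.59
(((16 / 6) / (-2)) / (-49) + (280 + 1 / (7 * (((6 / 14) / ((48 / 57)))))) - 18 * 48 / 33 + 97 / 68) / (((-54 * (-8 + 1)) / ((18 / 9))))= 533891219 / 394851996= 1.35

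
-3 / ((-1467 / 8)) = 8 / 489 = 0.02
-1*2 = -2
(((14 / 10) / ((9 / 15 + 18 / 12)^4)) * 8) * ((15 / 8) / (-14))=-5000 / 64827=-0.08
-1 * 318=-318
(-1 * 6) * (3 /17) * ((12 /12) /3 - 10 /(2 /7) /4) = 8.91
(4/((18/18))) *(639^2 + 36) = 1633428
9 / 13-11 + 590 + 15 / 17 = 128307 / 221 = 580.57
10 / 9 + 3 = 37 / 9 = 4.11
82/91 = 0.90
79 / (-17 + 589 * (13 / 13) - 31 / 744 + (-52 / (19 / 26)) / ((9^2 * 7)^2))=3860439912 / 27949492703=0.14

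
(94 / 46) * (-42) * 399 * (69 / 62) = -1181439 / 31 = -38110.94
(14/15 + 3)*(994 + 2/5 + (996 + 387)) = 701333/75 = 9351.11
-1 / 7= -0.14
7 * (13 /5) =91 /5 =18.20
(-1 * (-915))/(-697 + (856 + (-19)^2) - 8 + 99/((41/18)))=1.65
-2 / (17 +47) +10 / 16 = 19 / 32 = 0.59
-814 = -814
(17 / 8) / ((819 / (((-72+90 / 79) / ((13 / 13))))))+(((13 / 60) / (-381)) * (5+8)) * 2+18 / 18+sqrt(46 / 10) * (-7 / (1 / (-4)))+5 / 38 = 2913064957 / 3122470260+28 * sqrt(115) / 5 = 60.99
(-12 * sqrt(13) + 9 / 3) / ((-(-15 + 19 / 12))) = 36 / 161- 144 * sqrt(13) / 161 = -3.00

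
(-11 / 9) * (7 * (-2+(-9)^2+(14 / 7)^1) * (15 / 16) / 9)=-1155 / 16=-72.19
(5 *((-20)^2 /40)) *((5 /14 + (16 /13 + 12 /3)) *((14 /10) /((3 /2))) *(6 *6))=122040 /13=9387.69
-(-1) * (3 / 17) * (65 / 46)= 195 / 782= 0.25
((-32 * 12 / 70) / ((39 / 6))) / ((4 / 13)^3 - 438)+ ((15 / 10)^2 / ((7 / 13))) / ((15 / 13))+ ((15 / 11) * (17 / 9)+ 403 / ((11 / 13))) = 1072405994357 / 2222732820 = 482.47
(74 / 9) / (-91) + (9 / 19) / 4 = 1747 / 62244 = 0.03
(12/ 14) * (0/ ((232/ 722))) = 0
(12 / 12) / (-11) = -1 / 11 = -0.09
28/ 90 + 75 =3389/ 45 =75.31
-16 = -16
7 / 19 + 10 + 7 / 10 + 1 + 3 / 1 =2863 / 190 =15.07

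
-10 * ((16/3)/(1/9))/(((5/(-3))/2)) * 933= 537408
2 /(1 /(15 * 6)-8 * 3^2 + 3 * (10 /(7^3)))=-61740 /2219597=-0.03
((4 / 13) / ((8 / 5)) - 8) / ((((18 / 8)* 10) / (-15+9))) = 406 / 195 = 2.08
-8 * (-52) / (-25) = -416 / 25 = -16.64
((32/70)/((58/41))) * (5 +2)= 328/145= 2.26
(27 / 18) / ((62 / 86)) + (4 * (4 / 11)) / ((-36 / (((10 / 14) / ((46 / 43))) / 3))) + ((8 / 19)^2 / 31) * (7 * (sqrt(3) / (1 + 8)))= 448 * sqrt(3) / 100719 + 6141733 / 2964654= 2.08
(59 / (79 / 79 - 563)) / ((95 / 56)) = -0.06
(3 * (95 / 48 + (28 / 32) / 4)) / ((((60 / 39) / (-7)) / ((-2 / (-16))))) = -19201 / 5120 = -3.75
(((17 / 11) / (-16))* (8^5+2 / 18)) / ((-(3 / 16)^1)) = 5013521 / 297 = 16880.54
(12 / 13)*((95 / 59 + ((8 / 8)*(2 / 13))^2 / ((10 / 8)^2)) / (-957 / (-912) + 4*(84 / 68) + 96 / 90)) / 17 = 4433972544 / 354566217395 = 0.01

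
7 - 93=-86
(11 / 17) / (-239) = -11 / 4063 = -0.00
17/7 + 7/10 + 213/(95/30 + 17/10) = 239637/5110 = 46.90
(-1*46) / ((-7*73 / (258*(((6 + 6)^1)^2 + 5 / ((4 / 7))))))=3547.63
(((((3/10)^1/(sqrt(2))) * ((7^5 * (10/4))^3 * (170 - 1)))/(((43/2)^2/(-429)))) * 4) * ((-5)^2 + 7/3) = -352808030958186879075 * sqrt(2)/1849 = -269846350619369750.59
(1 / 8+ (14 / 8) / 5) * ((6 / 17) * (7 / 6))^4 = 45619 / 3340840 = 0.01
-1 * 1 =-1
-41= -41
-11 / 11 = -1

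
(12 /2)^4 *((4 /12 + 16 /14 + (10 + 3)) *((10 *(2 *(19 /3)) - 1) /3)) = 5501184 /7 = 785883.43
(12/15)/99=4/495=0.01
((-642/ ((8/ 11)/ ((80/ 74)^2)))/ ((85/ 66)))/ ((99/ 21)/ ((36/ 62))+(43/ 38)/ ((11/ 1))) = -40913555760/ 419914739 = -97.43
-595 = -595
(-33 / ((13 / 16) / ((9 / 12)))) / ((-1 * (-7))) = -396 / 91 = -4.35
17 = 17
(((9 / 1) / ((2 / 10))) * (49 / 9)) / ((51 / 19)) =4655 / 51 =91.27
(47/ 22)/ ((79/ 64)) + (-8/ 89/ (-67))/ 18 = 80718644/ 46636623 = 1.73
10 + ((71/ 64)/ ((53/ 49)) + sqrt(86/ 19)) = sqrt(1634)/ 19 + 37399/ 3392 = 13.15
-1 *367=-367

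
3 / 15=1 / 5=0.20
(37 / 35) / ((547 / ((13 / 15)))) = 481 / 287175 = 0.00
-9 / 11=-0.82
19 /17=1.12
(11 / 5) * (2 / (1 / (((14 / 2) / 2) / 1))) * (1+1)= 154 / 5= 30.80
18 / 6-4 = -1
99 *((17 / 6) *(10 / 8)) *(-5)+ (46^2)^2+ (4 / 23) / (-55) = 45294113063 / 10120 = 4475702.87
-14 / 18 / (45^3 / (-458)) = 3206 / 820125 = 0.00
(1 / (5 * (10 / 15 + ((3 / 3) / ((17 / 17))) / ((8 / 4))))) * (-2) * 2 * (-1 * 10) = 48 / 7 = 6.86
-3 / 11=-0.27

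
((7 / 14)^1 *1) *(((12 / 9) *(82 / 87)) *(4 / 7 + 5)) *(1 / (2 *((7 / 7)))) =1066 / 609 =1.75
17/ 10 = 1.70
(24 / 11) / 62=12 / 341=0.04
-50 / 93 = -0.54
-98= -98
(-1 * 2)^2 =4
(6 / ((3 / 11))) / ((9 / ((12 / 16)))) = 11 / 6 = 1.83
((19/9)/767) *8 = 152/6903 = 0.02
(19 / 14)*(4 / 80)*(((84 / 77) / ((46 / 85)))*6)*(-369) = -1072683 / 3542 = -302.85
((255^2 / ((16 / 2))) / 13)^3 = 274941996890625 / 1124864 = 244422434.08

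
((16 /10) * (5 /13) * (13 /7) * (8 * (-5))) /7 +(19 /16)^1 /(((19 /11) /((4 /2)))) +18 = 5035 /392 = 12.84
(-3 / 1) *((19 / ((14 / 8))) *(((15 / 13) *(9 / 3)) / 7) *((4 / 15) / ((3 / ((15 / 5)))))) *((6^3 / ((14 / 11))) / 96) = -33858 / 4459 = -7.59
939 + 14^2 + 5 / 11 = 1135.45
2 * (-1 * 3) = -6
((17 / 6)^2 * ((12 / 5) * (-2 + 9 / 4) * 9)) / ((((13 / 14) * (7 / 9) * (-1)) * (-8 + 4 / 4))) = 7803 / 910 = 8.57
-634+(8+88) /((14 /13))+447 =-685 /7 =-97.86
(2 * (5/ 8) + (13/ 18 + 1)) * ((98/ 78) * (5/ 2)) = 26215/ 2808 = 9.34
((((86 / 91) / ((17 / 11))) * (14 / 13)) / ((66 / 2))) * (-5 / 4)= -215 / 8619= -0.02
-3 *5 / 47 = -15 / 47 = -0.32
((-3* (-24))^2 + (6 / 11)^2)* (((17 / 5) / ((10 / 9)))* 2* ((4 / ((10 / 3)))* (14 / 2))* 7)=1128688344 / 605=1865600.57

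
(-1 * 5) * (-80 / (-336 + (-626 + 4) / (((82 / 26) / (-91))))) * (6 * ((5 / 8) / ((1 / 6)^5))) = 9564480 / 14441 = 662.31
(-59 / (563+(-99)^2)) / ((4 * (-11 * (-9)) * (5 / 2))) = -59 / 10260360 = -0.00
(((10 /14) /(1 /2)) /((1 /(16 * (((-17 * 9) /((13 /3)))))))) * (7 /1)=-73440 /13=-5649.23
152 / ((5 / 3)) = 91.20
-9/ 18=-1/ 2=-0.50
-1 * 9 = -9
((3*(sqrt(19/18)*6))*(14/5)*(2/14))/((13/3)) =18*sqrt(38)/65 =1.71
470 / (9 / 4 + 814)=376 / 653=0.58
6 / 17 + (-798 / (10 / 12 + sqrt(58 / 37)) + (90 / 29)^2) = -372.68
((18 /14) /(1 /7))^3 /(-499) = -729 /499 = -1.46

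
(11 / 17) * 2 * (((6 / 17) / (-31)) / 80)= -33 / 179180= -0.00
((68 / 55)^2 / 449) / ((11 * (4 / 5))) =1156 / 2988095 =0.00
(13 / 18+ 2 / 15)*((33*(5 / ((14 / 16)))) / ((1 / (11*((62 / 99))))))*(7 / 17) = 210056 / 459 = 457.64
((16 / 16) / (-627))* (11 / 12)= -1 / 684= -0.00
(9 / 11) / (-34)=-9 / 374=-0.02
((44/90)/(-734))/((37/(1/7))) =-11/4277385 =-0.00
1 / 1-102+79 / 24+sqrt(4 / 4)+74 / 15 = -3671 / 40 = -91.78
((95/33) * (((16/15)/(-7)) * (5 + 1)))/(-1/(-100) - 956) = 60800/22083369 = 0.00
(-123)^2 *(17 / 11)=257193 / 11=23381.18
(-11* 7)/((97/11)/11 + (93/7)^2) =-456533/1051282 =-0.43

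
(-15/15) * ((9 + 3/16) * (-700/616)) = 3675/352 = 10.44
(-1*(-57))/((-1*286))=-57/286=-0.20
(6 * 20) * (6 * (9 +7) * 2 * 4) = 92160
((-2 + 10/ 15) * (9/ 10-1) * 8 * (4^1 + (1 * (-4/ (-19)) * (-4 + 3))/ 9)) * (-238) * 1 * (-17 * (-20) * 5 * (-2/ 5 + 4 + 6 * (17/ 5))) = -7043276800/ 171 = -41188753.22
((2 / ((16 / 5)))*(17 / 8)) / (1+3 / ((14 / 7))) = 17 / 32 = 0.53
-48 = -48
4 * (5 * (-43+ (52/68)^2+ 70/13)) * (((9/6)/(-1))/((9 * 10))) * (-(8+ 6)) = -1947736/11271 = -172.81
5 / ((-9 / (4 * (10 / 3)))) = -200 / 27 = -7.41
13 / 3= 4.33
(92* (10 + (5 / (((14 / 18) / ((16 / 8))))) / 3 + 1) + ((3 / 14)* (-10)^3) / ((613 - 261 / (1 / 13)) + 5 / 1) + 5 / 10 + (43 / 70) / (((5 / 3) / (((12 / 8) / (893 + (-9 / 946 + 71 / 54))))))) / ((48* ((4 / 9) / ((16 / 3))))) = 416162029348699 / 1183233522800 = 351.72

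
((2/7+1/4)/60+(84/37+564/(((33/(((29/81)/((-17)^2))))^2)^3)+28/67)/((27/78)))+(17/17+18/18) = 1730229775773778821982517115011792704943053/177009515450949986302954050615400115296176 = 9.77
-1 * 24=-24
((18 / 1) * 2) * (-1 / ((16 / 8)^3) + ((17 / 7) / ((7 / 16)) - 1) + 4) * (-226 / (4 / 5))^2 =9489601575 / 392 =24208167.28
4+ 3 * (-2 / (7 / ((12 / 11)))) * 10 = -412 / 77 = -5.35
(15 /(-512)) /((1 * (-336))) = 5 /57344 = 0.00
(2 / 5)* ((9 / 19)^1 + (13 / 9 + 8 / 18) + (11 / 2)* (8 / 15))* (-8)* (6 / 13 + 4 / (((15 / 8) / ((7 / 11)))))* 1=-282692096 / 9169875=-30.83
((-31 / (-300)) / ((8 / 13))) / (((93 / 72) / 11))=143 / 100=1.43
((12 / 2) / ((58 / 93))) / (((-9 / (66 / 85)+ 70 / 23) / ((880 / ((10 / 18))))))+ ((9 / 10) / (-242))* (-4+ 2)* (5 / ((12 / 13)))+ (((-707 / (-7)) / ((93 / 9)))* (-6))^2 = 193262732272407 / 116676355400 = 1656.40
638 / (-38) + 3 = -262 / 19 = -13.79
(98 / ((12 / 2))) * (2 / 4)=49 / 6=8.17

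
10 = 10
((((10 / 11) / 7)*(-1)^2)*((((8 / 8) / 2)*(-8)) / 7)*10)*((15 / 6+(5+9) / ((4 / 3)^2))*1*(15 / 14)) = -31125 / 3773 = -8.25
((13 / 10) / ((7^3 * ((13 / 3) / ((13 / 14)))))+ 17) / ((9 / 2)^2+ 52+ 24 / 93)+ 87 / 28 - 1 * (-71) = 32096828371 / 431747820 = 74.34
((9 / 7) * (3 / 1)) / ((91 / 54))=1458 / 637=2.29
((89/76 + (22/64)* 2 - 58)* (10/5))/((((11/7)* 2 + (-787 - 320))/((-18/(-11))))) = 1075221/6459772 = 0.17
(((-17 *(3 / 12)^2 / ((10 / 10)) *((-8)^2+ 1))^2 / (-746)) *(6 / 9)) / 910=-18785 / 4010496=-0.00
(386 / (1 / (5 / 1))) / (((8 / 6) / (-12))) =-17370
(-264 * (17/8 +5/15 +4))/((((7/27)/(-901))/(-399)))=-2364219495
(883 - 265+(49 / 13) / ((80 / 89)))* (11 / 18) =7117891 / 18720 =380.23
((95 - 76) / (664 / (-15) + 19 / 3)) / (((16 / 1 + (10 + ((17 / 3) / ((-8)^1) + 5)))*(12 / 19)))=-10830 / 413663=-0.03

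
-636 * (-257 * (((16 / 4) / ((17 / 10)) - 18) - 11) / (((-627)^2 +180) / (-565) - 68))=41834722140 / 7339393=5700.02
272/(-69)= -272/69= -3.94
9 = 9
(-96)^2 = 9216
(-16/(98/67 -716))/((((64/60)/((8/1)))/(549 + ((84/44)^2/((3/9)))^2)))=112.28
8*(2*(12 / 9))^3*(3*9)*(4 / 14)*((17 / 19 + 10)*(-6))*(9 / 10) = -45785088 / 665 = -68849.76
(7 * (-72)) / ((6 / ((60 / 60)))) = -84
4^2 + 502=518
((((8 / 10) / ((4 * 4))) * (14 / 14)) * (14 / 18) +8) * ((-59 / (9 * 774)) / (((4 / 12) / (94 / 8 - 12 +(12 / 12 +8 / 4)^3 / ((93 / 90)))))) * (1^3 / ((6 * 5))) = -273961957 / 1554811200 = -0.18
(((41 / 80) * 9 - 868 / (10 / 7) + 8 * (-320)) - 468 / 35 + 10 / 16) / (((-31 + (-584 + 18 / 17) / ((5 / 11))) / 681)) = 6862888049 / 4168080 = 1646.53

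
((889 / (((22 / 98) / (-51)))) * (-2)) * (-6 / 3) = -8886444 / 11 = -807858.55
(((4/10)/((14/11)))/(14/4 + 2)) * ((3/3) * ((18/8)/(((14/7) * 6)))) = 0.01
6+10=16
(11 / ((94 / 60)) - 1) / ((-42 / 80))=-11320 / 987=-11.47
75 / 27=25 / 9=2.78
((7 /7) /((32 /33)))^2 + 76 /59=2.35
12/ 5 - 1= 1.40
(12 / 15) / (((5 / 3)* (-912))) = -1 / 1900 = -0.00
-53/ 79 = -0.67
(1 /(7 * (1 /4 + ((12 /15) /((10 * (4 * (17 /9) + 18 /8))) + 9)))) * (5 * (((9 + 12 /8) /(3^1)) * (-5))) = -441250 /326813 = -1.35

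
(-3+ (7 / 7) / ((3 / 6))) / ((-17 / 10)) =10 / 17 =0.59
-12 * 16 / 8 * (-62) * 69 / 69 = 1488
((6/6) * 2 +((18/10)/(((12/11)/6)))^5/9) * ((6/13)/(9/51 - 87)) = -17966545387/319800000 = -56.18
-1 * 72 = -72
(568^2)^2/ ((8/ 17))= 221183271424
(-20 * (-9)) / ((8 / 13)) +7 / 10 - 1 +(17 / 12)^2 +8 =217589 / 720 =302.21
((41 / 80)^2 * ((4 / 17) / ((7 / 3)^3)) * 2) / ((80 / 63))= 408483 / 53312000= 0.01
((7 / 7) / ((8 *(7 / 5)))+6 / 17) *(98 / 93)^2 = 144403 / 294066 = 0.49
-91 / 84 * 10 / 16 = -0.68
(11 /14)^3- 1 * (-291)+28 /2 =838251 /2744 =305.49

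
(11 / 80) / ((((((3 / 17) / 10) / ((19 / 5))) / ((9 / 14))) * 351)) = 3553 / 65520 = 0.05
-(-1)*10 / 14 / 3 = 5 / 21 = 0.24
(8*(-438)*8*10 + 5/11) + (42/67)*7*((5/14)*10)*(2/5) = -206590885/737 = -280313.28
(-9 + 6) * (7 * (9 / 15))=-63 / 5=-12.60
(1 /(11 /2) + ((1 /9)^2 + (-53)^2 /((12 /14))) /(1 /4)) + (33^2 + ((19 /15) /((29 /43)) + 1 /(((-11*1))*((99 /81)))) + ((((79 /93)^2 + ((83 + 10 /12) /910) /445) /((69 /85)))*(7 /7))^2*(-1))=465576628653608457780291513019 /32789601088568263278939600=14198.91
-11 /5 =-2.20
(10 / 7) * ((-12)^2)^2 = 207360 / 7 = 29622.86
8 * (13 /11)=9.45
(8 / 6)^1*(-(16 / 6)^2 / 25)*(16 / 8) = -512 / 675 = -0.76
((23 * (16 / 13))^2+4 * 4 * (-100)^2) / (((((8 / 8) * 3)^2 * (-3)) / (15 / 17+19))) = -54350848 / 459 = -118411.43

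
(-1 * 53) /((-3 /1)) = 53 /3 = 17.67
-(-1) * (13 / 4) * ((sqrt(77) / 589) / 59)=13 * sqrt(77) / 139004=0.00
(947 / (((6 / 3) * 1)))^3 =849278123 / 8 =106159765.38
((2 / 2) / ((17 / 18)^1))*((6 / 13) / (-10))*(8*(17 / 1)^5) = -555093.42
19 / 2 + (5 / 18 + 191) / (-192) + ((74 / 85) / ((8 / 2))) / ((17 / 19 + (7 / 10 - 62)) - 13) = 2321890981 / 273138048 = 8.50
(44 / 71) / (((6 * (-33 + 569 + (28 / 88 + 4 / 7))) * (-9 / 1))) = -3388 / 158499477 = -0.00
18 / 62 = 9 / 31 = 0.29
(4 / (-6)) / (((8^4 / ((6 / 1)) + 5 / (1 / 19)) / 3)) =-6 / 2333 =-0.00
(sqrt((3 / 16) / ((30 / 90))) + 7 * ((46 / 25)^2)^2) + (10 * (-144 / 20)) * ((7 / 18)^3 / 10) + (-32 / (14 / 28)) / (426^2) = 51398810796653 / 638001562500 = 80.56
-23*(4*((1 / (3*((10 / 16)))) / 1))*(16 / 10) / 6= -2944 / 225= -13.08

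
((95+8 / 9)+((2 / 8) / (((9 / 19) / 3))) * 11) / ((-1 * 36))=-4079 / 1296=-3.15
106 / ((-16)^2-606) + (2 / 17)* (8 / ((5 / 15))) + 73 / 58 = 652117 / 172550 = 3.78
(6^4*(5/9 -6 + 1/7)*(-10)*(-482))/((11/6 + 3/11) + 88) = -15300299520/41629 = -367539.44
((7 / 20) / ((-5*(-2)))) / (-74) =-7 / 14800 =-0.00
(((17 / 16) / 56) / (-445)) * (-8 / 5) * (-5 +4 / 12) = -17 / 53400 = -0.00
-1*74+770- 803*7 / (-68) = 52949 / 68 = 778.66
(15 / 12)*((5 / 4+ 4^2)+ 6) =465 / 16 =29.06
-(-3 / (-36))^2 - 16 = -2305 / 144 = -16.01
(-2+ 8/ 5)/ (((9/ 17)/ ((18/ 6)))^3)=-9826/ 135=-72.79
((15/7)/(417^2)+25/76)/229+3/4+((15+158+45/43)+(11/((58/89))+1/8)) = 3377910478513925/17611421811816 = 191.80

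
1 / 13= 0.08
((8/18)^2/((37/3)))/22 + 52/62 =285962/340659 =0.84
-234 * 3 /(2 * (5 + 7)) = -29.25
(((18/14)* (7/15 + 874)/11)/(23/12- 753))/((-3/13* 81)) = 0.01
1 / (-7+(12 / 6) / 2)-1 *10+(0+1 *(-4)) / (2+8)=-317 / 30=-10.57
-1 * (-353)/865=353/865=0.41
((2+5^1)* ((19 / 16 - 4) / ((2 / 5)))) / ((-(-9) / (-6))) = 525 / 16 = 32.81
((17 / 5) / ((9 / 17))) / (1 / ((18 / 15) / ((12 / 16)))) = 2312 / 225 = 10.28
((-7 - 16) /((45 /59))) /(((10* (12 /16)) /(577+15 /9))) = -2326.67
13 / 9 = 1.44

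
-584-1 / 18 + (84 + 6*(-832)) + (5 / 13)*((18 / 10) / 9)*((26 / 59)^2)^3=-4169840586418801 / 759249605538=-5492.05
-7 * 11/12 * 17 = -1309/12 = -109.08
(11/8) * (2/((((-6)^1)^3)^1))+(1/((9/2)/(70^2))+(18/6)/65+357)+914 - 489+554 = 136183637/56160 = 2424.92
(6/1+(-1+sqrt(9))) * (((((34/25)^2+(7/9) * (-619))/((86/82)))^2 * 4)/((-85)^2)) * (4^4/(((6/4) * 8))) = 25054845616633284608/1268063701171875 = 19758.35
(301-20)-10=271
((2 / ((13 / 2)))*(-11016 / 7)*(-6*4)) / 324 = 35.87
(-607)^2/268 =1374.81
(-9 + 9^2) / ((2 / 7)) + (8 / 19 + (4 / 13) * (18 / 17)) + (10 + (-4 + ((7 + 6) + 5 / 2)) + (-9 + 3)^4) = 13186933 / 8398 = 1570.25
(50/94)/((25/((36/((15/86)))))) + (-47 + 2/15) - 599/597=-1219964/28059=-43.48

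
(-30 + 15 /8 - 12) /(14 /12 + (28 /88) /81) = -286011 /8344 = -34.28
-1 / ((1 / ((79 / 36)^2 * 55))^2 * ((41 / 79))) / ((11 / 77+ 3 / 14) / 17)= -221532675446005 / 34432128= -6433894.40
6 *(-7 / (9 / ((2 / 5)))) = -28 / 15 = -1.87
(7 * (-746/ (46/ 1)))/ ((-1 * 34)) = 2611/ 782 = 3.34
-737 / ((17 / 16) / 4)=-47168 / 17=-2774.59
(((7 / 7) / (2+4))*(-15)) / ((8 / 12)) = -15 / 4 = -3.75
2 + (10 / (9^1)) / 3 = 64 / 27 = 2.37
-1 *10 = -10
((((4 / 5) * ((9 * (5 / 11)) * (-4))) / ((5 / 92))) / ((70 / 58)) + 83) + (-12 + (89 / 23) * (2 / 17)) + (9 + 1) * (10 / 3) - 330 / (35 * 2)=-32098138 / 322575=-99.51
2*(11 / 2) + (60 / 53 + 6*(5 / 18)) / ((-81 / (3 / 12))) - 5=308651 / 51516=5.99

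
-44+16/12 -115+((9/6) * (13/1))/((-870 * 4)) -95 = -1758599/6960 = -252.67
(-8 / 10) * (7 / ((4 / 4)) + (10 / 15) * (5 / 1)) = -124 / 15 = -8.27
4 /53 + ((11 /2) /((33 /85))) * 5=22549 /318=70.91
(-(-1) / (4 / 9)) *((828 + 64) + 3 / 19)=152559 / 76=2007.36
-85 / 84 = -1.01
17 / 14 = 1.21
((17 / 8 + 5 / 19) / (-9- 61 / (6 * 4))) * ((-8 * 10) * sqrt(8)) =174240 * sqrt(2) / 5263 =46.82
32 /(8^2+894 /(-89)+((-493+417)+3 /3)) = -2848 /1873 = -1.52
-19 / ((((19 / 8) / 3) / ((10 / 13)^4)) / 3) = -720000 / 28561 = -25.21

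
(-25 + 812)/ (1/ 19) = 14953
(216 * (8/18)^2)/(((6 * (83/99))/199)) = 140096/83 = 1687.90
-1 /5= -0.20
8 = 8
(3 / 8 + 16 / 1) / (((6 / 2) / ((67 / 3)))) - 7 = 8273 / 72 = 114.90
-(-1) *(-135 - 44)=-179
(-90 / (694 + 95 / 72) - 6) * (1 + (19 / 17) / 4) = -13348323 / 1702142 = -7.84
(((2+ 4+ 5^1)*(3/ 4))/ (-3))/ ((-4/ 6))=4.12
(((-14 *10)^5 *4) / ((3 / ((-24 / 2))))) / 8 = 107564800000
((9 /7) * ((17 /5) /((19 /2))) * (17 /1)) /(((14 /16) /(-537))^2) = 96006114432 /32585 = 2946328.51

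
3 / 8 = 0.38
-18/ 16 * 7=-63/ 8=-7.88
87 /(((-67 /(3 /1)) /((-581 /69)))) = 50547 /1541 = 32.80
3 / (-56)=-3 / 56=-0.05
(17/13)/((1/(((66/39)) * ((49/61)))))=18326/10309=1.78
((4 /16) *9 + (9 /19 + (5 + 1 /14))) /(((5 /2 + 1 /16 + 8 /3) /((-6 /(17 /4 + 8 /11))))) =-4379232 /2436959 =-1.80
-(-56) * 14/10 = 392/5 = 78.40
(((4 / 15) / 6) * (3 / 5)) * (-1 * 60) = -8 / 5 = -1.60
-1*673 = -673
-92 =-92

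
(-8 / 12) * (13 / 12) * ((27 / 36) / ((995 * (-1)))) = 13 / 23880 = 0.00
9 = 9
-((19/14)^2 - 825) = 161339/196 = 823.16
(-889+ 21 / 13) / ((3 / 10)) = -115360 / 39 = -2957.95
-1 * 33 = -33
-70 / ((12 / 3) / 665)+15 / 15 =-23273 / 2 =-11636.50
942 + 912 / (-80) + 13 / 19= 931.28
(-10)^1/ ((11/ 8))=-80/ 11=-7.27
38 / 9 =4.22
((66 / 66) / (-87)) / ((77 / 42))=-2 / 319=-0.01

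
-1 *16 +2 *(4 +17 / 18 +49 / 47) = -1703 / 423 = -4.03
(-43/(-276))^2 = 0.02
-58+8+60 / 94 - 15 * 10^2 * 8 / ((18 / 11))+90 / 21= -7378.41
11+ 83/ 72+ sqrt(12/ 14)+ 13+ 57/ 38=sqrt(42)/ 7+ 1919/ 72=27.58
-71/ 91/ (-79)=71/ 7189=0.01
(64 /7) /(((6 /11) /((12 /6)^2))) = 1408 /21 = 67.05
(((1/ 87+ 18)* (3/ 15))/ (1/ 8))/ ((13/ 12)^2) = 24.56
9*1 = 9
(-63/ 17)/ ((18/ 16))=-56/ 17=-3.29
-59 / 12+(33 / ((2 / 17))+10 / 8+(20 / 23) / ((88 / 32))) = 420713 / 1518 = 277.15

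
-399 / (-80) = 399 / 80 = 4.99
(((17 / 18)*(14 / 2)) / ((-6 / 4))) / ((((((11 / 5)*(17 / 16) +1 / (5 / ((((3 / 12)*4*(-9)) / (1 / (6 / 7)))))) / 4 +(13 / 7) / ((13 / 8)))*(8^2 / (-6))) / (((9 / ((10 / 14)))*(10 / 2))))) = 11662 / 601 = 19.40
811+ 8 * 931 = 8259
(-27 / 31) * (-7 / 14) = 27 / 62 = 0.44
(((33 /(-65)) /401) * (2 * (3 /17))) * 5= -198 /88621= -0.00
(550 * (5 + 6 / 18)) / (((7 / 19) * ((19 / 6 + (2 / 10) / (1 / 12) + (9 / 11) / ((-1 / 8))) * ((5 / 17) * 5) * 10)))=-3872 / 7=-553.14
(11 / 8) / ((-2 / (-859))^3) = 6972237569 / 64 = 108941212.02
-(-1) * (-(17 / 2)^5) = -1419857 / 32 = -44370.53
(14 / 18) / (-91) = -1 / 117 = -0.01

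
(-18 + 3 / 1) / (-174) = 0.09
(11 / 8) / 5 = 11 / 40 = 0.28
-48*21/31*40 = -40320/31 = -1300.65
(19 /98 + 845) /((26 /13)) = 82829 /196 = 422.60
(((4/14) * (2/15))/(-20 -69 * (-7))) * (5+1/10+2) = 142/243075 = 0.00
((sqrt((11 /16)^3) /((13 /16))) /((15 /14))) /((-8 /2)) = -77 *sqrt(11) /1560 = -0.16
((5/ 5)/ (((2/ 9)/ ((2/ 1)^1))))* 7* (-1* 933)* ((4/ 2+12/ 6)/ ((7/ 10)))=-335880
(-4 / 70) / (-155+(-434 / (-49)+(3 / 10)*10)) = 1 / 2505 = 0.00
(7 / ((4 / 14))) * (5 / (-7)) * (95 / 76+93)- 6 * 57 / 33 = -146057 / 88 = -1659.74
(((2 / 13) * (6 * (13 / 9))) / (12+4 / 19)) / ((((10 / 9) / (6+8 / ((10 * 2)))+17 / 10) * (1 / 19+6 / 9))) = 0.08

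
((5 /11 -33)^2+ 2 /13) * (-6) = -9998244 /1573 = -6356.16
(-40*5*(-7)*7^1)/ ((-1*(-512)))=1225/ 64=19.14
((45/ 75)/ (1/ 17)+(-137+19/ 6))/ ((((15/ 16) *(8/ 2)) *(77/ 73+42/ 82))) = -21.04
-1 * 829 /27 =-829 /27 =-30.70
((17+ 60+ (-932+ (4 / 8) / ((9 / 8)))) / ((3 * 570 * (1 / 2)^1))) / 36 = -7691 / 277020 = -0.03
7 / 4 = 1.75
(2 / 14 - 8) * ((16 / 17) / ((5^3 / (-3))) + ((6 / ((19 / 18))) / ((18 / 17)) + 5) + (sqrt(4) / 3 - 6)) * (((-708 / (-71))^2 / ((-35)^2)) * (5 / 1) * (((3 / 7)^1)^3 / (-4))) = 7532338861476 / 23945145088375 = 0.31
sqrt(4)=2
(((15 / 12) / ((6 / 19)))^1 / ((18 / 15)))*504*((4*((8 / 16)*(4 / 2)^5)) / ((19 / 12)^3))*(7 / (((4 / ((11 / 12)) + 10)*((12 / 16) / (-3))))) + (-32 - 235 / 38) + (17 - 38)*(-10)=-2970654371 / 57038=-52082.02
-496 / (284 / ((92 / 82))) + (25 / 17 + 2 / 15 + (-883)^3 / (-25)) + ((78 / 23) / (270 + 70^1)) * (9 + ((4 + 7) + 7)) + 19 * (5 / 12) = 3134448859055883 / 113820100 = 27538623.31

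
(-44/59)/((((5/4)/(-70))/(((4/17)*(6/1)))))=58.96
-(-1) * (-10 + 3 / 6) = -19 / 2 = -9.50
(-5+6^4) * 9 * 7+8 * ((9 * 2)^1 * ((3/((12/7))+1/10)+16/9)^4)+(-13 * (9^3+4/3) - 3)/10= 767818649281/7290000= 105324.92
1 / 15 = 0.07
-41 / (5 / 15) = -123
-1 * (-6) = 6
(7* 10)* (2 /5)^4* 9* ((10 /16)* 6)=1512 /25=60.48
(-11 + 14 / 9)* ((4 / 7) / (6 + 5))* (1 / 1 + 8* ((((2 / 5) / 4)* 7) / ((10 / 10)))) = -68 / 21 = -3.24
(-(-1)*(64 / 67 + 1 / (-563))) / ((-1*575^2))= -7193 / 2494301125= -0.00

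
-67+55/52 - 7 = -3793/52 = -72.94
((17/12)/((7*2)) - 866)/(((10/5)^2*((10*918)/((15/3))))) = -145471/1233792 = -0.12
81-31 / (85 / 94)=3971 / 85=46.72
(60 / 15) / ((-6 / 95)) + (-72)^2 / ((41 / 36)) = 552082 / 123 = 4488.47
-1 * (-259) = 259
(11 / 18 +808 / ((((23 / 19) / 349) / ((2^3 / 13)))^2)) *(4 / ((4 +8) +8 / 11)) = 450209434012657 / 56322630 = 7993402.19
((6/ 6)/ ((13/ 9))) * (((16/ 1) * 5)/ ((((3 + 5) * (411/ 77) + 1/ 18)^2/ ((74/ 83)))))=102350666880/ 3789303544559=0.03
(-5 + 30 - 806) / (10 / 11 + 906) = -8591 / 9976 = -0.86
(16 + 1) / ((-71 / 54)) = -918 / 71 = -12.93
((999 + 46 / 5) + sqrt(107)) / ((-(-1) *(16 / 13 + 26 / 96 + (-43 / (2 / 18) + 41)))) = -3145584 / 1074835-624 *sqrt(107) / 214967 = -2.96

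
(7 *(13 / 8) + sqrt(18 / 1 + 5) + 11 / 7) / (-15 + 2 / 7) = -725 / 824 - 7 *sqrt(23) / 103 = -1.21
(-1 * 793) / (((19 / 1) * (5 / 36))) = -28548 / 95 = -300.51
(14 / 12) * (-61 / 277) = -427 / 1662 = -0.26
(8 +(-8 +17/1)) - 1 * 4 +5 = 18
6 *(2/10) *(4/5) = 24/25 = 0.96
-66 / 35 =-1.89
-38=-38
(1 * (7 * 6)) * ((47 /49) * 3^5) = 68526 /7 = 9789.43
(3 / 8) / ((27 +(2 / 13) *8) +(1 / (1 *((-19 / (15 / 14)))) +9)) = 5187 / 514196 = 0.01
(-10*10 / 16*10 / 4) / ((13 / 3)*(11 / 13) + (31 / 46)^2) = -198375 / 52318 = -3.79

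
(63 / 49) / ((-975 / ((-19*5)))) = 57 / 455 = 0.13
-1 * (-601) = 601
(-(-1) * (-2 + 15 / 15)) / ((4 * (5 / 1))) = -1 / 20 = -0.05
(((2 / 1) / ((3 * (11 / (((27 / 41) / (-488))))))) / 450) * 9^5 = -59049 / 5502200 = -0.01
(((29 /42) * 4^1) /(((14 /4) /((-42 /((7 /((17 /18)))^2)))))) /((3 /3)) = -16762 /27783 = -0.60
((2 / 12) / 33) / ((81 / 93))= 31 / 5346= 0.01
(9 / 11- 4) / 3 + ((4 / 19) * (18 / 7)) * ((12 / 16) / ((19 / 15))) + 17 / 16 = 430207 / 1334256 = 0.32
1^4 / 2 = 1 / 2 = 0.50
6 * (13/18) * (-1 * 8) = -104/3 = -34.67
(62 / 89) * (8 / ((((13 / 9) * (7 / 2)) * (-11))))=-8928 / 89089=-0.10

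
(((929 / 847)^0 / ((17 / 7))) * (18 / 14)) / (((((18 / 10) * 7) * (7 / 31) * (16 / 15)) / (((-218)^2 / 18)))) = 9207775 / 19992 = 460.57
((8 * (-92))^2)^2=293434556416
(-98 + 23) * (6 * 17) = -7650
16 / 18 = 8 / 9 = 0.89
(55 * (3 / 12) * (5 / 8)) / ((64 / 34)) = 4675 / 1024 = 4.57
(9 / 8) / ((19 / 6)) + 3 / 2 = 1.86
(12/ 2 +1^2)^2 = 49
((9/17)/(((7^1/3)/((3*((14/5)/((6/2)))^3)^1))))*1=1176/2125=0.55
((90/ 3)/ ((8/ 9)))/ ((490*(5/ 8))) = 27/ 245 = 0.11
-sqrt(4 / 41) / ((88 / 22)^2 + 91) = -2 * sqrt(41) / 4387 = -0.00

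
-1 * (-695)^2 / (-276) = 1750.09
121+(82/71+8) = 9241/71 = 130.15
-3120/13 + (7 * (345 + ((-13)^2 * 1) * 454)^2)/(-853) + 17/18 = -748435989625/15354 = -48745342.56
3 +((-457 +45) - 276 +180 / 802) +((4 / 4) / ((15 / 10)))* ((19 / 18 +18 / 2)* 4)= -657.96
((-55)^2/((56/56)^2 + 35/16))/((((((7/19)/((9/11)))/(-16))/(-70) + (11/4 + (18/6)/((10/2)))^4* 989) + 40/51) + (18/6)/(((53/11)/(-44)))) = 23394624000000/3069895616662499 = 0.01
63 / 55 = 1.15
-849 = -849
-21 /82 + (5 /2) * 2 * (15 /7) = 6003 /574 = 10.46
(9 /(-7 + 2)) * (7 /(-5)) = 63 /25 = 2.52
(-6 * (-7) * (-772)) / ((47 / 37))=-1199688 / 47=-25525.28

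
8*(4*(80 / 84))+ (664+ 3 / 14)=29177 / 42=694.69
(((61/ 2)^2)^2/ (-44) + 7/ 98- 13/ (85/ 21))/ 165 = -2746530273/ 23038400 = -119.22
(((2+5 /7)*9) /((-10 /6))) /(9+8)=-513 /595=-0.86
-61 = -61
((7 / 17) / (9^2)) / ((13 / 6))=14 / 5967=0.00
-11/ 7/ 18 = -11/ 126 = -0.09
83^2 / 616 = 11.18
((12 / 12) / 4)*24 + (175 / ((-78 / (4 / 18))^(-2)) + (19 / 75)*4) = 1617013651 / 75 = 21560182.01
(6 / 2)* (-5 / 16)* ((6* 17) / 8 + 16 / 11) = -9375 / 704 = -13.32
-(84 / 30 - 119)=581 / 5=116.20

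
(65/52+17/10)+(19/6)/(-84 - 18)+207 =160588/765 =209.92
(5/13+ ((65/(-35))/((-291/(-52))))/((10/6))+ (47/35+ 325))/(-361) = -758491/838565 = -0.90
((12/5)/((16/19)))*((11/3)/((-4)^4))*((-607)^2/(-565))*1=-77005841/2892800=-26.62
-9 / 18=-1 / 2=-0.50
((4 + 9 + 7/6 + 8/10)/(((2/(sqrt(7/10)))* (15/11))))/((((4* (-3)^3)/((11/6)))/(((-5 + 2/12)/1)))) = 1575541* sqrt(70)/34992000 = 0.38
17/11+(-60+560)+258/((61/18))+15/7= 2723412/4697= 579.82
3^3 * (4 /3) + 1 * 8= 44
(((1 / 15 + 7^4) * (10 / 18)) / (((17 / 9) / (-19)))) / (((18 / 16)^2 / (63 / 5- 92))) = 17386796032 / 20655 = 841771.78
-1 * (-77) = 77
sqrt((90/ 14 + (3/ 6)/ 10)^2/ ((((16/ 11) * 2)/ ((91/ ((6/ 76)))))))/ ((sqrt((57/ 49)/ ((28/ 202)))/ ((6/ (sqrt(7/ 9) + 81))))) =-19047 * sqrt(202202)/ 238529680 + 4628421 * sqrt(28886)/ 238529680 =3.26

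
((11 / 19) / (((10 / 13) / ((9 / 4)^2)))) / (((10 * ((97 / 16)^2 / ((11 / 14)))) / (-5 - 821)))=-6.73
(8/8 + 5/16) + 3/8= 27/16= 1.69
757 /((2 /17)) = 12869 /2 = 6434.50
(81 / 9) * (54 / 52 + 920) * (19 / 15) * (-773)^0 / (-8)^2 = 1364979 / 8320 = 164.06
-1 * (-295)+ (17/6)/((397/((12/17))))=295.01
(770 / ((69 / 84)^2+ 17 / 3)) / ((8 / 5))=75.89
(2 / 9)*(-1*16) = -32 / 9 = -3.56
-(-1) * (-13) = -13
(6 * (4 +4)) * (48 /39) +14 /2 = 859 /13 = 66.08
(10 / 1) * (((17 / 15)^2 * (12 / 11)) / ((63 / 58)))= 134096 / 10395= 12.90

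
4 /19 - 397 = -7539 /19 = -396.79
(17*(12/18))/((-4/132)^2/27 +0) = 333234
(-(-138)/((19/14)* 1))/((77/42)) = 11592/209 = 55.46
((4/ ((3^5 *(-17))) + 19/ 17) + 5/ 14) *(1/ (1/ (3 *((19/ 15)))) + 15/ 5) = 85237/ 8505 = 10.02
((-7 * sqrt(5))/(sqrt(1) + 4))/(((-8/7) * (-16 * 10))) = -49 * sqrt(5)/6400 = -0.02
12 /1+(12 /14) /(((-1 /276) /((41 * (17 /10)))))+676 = -553036 /35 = -15801.03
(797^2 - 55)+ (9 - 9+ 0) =635154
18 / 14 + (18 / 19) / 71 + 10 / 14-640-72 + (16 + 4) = -930792 / 1349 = -689.99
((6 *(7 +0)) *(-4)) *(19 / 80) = -399 / 10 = -39.90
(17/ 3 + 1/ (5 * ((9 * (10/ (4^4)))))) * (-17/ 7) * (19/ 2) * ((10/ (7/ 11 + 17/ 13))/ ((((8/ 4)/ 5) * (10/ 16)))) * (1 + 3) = -518425336/ 43785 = -11840.25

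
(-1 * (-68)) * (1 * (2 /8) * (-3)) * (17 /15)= -289 /5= -57.80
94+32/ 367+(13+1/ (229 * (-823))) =7406941200/ 69167389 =107.09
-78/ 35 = -2.23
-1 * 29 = -29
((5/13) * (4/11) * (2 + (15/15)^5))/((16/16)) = 60/143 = 0.42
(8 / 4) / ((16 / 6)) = 3 / 4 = 0.75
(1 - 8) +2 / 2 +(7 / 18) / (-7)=-109 / 18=-6.06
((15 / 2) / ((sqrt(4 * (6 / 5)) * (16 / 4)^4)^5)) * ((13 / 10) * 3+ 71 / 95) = 22075 * sqrt(30) / 192528884070088704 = 0.00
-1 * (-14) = 14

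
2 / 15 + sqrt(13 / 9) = 1.34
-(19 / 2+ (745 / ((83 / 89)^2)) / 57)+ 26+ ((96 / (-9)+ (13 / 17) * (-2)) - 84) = -421550623 / 4450294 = -94.72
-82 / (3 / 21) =-574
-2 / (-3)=2 / 3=0.67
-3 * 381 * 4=-4572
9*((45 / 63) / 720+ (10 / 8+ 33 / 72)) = 1723 / 112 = 15.38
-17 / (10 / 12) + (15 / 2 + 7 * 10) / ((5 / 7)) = 88.10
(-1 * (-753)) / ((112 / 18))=121.02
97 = 97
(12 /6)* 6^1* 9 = 108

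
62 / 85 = 0.73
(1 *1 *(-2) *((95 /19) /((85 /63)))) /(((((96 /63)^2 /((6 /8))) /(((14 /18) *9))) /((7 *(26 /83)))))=-53093313 /1444864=-36.75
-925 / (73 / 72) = -66600 / 73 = -912.33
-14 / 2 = -7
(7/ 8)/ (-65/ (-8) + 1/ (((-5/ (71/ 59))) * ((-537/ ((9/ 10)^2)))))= 9240875/ 85811959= 0.11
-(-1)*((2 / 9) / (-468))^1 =-1 / 2106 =-0.00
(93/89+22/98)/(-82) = -2768/178801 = -0.02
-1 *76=-76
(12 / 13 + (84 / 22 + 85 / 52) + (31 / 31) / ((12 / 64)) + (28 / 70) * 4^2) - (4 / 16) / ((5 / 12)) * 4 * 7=11233 / 8580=1.31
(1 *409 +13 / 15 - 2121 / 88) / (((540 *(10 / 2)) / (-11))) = -509209 / 324000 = -1.57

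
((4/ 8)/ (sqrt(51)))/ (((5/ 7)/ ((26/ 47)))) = 91 * sqrt(51)/ 11985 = 0.05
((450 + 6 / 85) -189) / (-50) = -22191 / 4250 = -5.22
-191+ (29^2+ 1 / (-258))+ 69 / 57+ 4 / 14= 22355309 / 34314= 651.49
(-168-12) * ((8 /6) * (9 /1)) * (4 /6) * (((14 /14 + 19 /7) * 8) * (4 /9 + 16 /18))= -399360 /7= -57051.43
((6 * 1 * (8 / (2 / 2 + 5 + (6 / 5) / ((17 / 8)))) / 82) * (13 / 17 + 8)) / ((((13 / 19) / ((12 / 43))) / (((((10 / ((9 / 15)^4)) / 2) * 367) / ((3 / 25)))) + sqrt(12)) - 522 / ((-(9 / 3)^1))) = 820698582418155381250000 / 182646500842769448862495911 - 28299947738281250000000 * sqrt(3) / 547939502528308346587487733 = 0.00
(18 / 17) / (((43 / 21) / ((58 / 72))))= 0.42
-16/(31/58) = -928/31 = -29.94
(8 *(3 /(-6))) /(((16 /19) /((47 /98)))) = -893 /392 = -2.28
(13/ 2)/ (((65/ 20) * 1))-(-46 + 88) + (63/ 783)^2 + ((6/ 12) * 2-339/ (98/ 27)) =-98202973/ 741762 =-132.39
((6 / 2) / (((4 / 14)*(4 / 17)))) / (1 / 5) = 223.12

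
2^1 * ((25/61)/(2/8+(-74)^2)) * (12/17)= 480/4543097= 0.00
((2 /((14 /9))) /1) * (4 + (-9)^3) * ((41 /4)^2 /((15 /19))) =-13893465 /112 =-124048.79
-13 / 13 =-1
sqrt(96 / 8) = 2*sqrt(3) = 3.46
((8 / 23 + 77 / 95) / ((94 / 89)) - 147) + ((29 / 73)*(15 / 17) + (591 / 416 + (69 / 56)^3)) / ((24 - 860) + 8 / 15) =-532018674685334141833 / 3646270638164510720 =-145.91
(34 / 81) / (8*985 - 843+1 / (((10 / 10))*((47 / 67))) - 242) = 0.00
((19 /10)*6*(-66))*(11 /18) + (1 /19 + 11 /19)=-43621 /95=-459.17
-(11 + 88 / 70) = -12.26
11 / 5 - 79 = -384 / 5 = -76.80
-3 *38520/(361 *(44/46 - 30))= 11.02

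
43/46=0.93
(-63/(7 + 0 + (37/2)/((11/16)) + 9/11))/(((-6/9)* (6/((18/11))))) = 567/764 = 0.74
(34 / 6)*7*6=238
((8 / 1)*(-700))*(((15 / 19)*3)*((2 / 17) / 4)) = -126000 / 323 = -390.09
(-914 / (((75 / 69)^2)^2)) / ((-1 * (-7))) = -255774674 / 2734375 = -93.54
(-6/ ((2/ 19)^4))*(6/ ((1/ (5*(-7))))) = 10262778.75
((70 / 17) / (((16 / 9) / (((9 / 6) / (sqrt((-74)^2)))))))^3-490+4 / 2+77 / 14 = -3934586484767215 / 8154585137152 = -482.50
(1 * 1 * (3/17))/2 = 3/34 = 0.09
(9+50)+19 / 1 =78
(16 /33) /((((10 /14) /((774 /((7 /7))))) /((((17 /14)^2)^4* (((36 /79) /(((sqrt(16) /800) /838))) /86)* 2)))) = 3156669757201320 /715658867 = 4410858.17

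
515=515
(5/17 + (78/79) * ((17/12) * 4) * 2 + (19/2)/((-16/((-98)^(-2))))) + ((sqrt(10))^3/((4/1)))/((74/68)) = 85 * sqrt(10)/37 + 4739894227/412741504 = 18.75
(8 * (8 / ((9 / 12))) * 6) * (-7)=-3584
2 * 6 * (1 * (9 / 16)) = 27 / 4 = 6.75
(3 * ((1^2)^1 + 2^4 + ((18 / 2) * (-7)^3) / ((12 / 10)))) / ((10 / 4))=-15333 / 5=-3066.60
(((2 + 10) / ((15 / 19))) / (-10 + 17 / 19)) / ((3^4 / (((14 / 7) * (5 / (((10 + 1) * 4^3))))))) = -361 / 1233144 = -0.00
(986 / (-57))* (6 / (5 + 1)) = -986 / 57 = -17.30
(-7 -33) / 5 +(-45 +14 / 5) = -251 / 5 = -50.20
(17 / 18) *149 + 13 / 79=200341 / 1422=140.89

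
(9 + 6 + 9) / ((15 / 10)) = 16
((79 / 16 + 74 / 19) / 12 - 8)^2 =78021889 / 1478656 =52.77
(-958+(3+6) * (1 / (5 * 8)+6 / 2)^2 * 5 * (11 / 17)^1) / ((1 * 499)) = -3762061 / 2714560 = -1.39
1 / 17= 0.06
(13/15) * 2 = 26/15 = 1.73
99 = 99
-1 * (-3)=3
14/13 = 1.08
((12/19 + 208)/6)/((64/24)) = 13.04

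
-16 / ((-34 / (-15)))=-120 / 17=-7.06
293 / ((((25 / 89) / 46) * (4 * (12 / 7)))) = 4198397 / 600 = 6997.33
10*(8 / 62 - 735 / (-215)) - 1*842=-1075096 / 1333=-806.52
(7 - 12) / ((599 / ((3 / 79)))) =-15 / 47321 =-0.00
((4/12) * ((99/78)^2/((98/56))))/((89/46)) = 16698/105287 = 0.16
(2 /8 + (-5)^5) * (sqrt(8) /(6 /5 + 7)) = -62495 * sqrt(2) /82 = -1077.82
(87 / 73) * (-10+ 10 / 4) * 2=-17.88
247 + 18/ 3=253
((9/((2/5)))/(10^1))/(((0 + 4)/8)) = 9/2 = 4.50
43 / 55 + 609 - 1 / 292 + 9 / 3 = 9841221 / 16060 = 612.78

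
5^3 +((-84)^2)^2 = 49787261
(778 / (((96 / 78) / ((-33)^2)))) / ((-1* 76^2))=-119.18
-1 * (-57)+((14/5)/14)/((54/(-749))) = 14641/270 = 54.23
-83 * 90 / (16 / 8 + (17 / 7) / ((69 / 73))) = -3608010 / 2207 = -1634.80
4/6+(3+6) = 29/3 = 9.67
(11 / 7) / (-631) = -11 / 4417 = -0.00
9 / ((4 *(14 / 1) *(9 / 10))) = 5 / 28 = 0.18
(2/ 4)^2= 1/ 4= 0.25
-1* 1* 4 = -4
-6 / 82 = -3 / 41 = -0.07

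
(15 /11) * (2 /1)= 30 /11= 2.73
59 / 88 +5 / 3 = 617 / 264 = 2.34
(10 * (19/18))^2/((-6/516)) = -776150/81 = -9582.10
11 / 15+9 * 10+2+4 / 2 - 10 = 1271 / 15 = 84.73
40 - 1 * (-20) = 60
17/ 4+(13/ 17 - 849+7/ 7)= -842.99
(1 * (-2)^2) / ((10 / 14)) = 28 / 5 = 5.60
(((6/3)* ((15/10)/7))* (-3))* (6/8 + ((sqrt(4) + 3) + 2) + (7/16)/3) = -1137/112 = -10.15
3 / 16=0.19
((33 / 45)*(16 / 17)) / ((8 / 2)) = 44 / 255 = 0.17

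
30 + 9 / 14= 429 / 14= 30.64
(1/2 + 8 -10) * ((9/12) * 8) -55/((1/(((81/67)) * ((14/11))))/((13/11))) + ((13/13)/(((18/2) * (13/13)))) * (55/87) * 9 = -6949306/64119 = -108.38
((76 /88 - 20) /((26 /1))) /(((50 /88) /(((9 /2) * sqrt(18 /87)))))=-3789 * sqrt(174) /18850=-2.65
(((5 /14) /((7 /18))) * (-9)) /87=-135 /1421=-0.10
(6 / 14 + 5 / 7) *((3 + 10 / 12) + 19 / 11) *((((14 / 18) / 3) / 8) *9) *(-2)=-367 / 99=-3.71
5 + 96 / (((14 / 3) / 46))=6659 / 7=951.29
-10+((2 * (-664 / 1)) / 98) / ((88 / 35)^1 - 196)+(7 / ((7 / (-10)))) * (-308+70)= 28087700 / 11851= 2370.07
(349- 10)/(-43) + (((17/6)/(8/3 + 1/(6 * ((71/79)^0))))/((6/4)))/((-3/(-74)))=3313/387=8.56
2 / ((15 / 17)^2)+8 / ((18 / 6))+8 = 2978 / 225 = 13.24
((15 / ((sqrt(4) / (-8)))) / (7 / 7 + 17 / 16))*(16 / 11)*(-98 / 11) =501760 / 1331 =376.98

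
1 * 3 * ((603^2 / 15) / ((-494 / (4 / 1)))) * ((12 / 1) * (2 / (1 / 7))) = -122172624 / 1235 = -98925.20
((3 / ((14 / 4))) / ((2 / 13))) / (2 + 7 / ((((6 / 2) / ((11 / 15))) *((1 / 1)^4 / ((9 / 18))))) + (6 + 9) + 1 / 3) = 3510 / 11459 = 0.31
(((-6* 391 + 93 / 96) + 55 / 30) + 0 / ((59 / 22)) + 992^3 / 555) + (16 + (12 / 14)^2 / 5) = 1528643160341 / 870240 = 1756576.53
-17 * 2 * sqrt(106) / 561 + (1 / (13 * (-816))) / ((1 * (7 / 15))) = -2 * sqrt(106) / 33-5 / 24752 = -0.62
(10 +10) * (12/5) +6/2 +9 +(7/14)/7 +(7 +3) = 981/14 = 70.07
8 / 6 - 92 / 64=-0.10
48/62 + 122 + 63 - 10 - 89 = 2690/31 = 86.77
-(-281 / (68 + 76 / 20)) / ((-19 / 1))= -0.21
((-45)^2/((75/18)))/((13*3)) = 162/13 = 12.46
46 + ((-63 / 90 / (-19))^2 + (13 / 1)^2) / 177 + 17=408652049 / 6389700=63.95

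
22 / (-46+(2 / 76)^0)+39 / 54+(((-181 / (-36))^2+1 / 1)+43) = 450437 / 6480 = 69.51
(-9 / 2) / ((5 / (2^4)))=-72 / 5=-14.40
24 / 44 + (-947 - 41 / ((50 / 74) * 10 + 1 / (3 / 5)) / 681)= -200881762 / 212245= -946.46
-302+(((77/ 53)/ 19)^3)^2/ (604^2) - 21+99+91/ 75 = -6356252770824592247409332381/ 28530669568007995148218800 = -222.79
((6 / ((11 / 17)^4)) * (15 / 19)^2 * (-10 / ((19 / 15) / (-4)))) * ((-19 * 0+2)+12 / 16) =16913002500 / 9129329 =1852.60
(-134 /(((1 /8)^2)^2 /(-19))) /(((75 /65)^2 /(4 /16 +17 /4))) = 881201152 /25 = 35248046.08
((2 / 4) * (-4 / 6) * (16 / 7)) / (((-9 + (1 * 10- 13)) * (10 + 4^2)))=2 / 819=0.00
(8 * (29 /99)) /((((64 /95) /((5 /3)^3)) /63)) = 2410625 /2376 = 1014.57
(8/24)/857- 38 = -97697/2571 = -38.00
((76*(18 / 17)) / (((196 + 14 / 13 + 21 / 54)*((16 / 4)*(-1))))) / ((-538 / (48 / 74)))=960336 / 7818270607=0.00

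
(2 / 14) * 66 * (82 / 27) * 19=34276 / 63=544.06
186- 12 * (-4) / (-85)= 15762 / 85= 185.44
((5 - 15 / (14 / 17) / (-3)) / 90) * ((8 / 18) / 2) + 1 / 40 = 1187 / 22680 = 0.05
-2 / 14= -1 / 7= -0.14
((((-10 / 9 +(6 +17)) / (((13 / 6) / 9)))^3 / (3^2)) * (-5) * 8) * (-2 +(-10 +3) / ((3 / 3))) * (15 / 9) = 110093371200 / 2197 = 50110774.33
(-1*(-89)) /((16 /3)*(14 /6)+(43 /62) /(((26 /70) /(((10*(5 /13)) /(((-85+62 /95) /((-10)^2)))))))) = 11208688569 /494944828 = 22.65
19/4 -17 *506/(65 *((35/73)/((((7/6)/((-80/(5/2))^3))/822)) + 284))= 249482406141/52522479620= 4.75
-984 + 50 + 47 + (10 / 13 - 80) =-12561 / 13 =-966.23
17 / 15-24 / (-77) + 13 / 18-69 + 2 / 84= -231493 / 3465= -66.81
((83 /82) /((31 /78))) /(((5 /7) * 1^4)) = 22659 /6355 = 3.57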